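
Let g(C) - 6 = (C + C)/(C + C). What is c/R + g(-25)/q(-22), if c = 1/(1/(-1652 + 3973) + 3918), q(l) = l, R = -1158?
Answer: -18428353259/57917641551 ≈ -0.31818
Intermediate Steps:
g(C) = 7 (g(C) = 6 + (C + C)/(C + C) = 6 + (2*C)/((2*C)) = 6 + (2*C)*(1/(2*C)) = 6 + 1 = 7)
c = 2321/9093679 (c = 1/(1/2321 + 3918) = 1/(9093679/2321) = 2321/9093679 ≈ 0.00025523)
c/R + g(-25)/q(-22) = (2321/9093679)/(-1158) + 7/(-22) = (2321/9093679)*(-1/1158) + 7*(-1/22) = -2321/10530480282 - 7/22 = -18428353259/57917641551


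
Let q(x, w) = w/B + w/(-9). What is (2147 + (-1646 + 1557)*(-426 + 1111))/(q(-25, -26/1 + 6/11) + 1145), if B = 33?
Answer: -64052802/1249145 ≈ -51.277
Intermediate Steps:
q(x, w) = -8*w/99 (q(x, w) = w/33 + w/(-9) = w*(1/33) + w*(-⅑) = w/33 - w/9 = -8*w/99)
(2147 + (-1646 + 1557)*(-426 + 1111))/(q(-25, -26/1 + 6/11) + 1145) = (2147 + (-1646 + 1557)*(-426 + 1111))/(-8*(-26/1 + 6/11)/99 + 1145) = (2147 - 89*685)/(-8*(-26*1 + 6*(1/11))/99 + 1145) = (2147 - 60965)/(-8*(-26 + 6/11)/99 + 1145) = -58818/(-8/99*(-280/11) + 1145) = -58818/(2240/1089 + 1145) = -58818/1249145/1089 = -58818*1089/1249145 = -64052802/1249145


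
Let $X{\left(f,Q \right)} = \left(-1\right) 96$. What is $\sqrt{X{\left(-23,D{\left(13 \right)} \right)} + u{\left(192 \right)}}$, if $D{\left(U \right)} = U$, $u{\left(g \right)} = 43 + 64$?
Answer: $\sqrt{11} \approx 3.3166$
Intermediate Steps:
$u{\left(g \right)} = 107$
$X{\left(f,Q \right)} = -96$
$\sqrt{X{\left(-23,D{\left(13 \right)} \right)} + u{\left(192 \right)}} = \sqrt{-96 + 107} = \sqrt{11}$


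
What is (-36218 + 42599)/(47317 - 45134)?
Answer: 6381/2183 ≈ 2.9230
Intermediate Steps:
(-36218 + 42599)/(47317 - 45134) = 6381/2183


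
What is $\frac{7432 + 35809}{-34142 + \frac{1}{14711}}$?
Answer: $- \frac{636118351}{502262961} \approx -1.2665$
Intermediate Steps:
$\frac{7432 + 35809}{-34142 + \frac{1}{14711}} = \frac{43241}{-34142 + \frac{1}{14711}} = \frac{43241}{- \frac{502262961}{14711}} = 43241 \left(- \frac{14711}{502262961}\right) = - \frac{636118351}{502262961}$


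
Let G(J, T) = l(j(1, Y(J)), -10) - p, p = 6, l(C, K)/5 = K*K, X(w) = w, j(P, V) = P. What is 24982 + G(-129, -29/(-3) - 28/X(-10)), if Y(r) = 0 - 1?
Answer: 25476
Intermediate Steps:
Y(r) = -1
l(C, K) = 5*K**2 (l(C, K) = 5*(K*K) = 5*K**2)
G(J, T) = 494 (G(J, T) = 5*(-10)**2 - 1*6 = 5*100 - 6 = 500 - 6 = 494)
24982 + G(-129, -29/(-3) - 28/X(-10)) = 24982 + 494 = 25476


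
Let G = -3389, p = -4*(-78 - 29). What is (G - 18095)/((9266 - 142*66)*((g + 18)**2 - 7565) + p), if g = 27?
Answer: -5371/146917 ≈ -0.036558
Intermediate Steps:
p = 428 (p = -4*(-107) = 428)
(G - 18095)/((9266 - 142*66)*((g + 18)**2 - 7565) + p) = (-3389 - 18095)/((9266 - 142*66)*((27 + 18)**2 - 7565) + 428) = -21484/((9266 - 9372)*(45**2 - 7565) + 428) = -21484/(-106*(2025 - 7565) + 428) = -21484/(-106*(-5540) + 428) = -21484/(587240 + 428) = -21484/587668 = -21484*1/587668 = -5371/146917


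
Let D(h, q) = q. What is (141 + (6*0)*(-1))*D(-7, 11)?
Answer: 1551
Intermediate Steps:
(141 + (6*0)*(-1))*D(-7, 11) = (141 + (6*0)*(-1))*11 = (141 + 0*(-1))*11 = (141 + 0)*11 = 141*11 = 1551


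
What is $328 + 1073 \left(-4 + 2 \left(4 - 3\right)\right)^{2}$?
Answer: $4620$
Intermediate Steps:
$328 + 1073 \left(-4 + 2 \left(4 - 3\right)\right)^{2} = 328 + 1073 \left(-4 + 2 \cdot 1\right)^{2} = 328 + 1073 \left(-4 + 2\right)^{2} = 328 + 1073 \left(-2\right)^{2} = 328 + 1073 \cdot 4 = 328 + 4292 = 4620$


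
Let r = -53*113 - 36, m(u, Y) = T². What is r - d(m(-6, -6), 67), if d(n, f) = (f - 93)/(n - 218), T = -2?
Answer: -644688/107 ≈ -6025.1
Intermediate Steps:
m(u, Y) = 4 (m(u, Y) = (-2)² = 4)
d(n, f) = (-93 + f)/(-218 + n)
r = -6025 (r = -5989 - 36 = -6025)
r - d(m(-6, -6), 67) = -6025 - (-93 + 67)/(-218 + 4) = -6025 - (-26)/(-214) = -6025 - (-1)*(-26)/214 = -6025 - 1*13/107 = -6025 - 13/107 = -644688/107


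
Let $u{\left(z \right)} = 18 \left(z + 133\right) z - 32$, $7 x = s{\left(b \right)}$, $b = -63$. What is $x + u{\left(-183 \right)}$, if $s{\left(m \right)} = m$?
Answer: $164659$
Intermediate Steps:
$x = -9$ ($x = \frac{1}{7} \left(-63\right) = -9$)
$u{\left(z \right)} = -32 + z \left(2394 + 18 z\right)$ ($u{\left(z \right)} = 18 \left(133 + z\right) z - 32 = \left(2394 + 18 z\right) z - 32 = z \left(2394 + 18 z\right) - 32 = -32 + z \left(2394 + 18 z\right)$)
$x + u{\left(-183 \right)} = -9 + \left(-32 + 18 \left(-183\right)^{2} + 2394 \left(-183\right)\right) = -9 - -164668 = -9 + 164668 = 164659$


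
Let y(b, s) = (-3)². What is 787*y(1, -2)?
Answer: 7083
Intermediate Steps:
y(b, s) = 9
787*y(1, -2) = 787*9 = 7083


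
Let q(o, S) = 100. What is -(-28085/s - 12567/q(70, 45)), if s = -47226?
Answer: 295340321/2361300 ≈ 125.08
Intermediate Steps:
-(-28085/s - 12567/q(70, 45)) = -(-28085/(-47226) - 12567/100) = -(-28085*(-1/47226) - 12567*1/100) = -(28085/47226 - 12567/100) = -1*(-295340321/2361300) = 295340321/2361300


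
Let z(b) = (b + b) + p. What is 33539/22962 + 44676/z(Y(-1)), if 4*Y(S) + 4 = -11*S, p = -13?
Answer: -2051063383/436278 ≈ -4701.3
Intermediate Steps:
Y(S) = -1 - 11*S/4 (Y(S) = -1 + (-11*S)/4 = -1 - 11*S/4)
z(b) = -13 + 2*b (z(b) = (b + b) - 13 = 2*b - 13 = -13 + 2*b)
33539/22962 + 44676/z(Y(-1)) = 33539/22962 + 44676/(-13 + 2*(-1 - 11/4*(-1))) = 33539*(1/22962) + 44676/(-13 + 2*(-1 + 11/4)) = 33539/22962 + 44676/(-13 + 2*(7/4)) = 33539/22962 + 44676/(-13 + 7/2) = 33539/22962 + 44676/(-19/2) = 33539/22962 + 44676*(-2/19) = 33539/22962 - 89352/19 = -2051063383/436278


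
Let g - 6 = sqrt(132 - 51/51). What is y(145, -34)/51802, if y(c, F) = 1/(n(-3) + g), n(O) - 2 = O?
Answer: -5/5491012 + sqrt(131)/5491012 ≈ 1.1738e-6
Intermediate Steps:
n(O) = 2 + O
g = 6 + sqrt(131) (g = 6 + sqrt(132 - 51/51) = 6 + sqrt(132 - 51*1/51) = 6 + sqrt(132 - 1) = 6 + sqrt(131) ≈ 17.446)
y(c, F) = 1/(5 + sqrt(131)) (y(c, F) = 1/((2 - 3) + (6 + sqrt(131))) = 1/(-1 + (6 + sqrt(131))) = 1/(5 + sqrt(131)))
y(145, -34)/51802 = (-5/106 + sqrt(131)/106)/51802 = (-5/106 + sqrt(131)/106)*(1/51802) = -5/5491012 + sqrt(131)/5491012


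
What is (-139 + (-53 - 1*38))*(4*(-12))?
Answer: 11040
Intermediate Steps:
(-139 + (-53 - 1*38))*(4*(-12)) = (-139 + (-53 - 38))*(-48) = (-139 - 91)*(-48) = -230*(-48) = 11040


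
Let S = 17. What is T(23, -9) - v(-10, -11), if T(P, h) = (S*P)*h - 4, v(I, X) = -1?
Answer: -3522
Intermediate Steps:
T(P, h) = -4 + 17*P*h (T(P, h) = (17*P)*h - 4 = 17*P*h - 4 = -4 + 17*P*h)
T(23, -9) - v(-10, -11) = (-4 + 17*23*(-9)) - 1*(-1) = (-4 - 3519) + 1 = -3523 + 1 = -3522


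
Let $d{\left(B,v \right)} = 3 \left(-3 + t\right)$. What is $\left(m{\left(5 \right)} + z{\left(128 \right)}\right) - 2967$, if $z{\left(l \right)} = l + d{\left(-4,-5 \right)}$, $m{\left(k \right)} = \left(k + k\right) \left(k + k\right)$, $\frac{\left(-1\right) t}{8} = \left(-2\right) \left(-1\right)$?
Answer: $-2796$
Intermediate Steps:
$t = -16$ ($t = - 8 \left(\left(-2\right) \left(-1\right)\right) = \left(-8\right) 2 = -16$)
$m{\left(k \right)} = 4 k^{2}$ ($m{\left(k \right)} = 2 k 2 k = 4 k^{2}$)
$d{\left(B,v \right)} = -57$ ($d{\left(B,v \right)} = 3 \left(-3 - 16\right) = 3 \left(-19\right) = -57$)
$z{\left(l \right)} = -57 + l$ ($z{\left(l \right)} = l - 57 = -57 + l$)
$\left(m{\left(5 \right)} + z{\left(128 \right)}\right) - 2967 = \left(4 \cdot 5^{2} + \left(-57 + 128\right)\right) - 2967 = \left(4 \cdot 25 + 71\right) - 2967 = \left(100 + 71\right) - 2967 = 171 - 2967 = -2796$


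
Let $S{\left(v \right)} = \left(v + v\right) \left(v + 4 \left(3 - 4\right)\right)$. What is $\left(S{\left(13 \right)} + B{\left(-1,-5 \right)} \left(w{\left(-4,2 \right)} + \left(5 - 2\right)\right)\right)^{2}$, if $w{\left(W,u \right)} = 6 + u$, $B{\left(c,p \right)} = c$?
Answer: $49729$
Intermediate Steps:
$S{\left(v \right)} = 2 v \left(-4 + v\right)$ ($S{\left(v \right)} = 2 v \left(v + 4 \left(-1\right)\right) = 2 v \left(v - 4\right) = 2 v \left(-4 + v\right)$)
$\left(S{\left(13 \right)} + B{\left(-1,-5 \right)} \left(w{\left(-4,2 \right)} + \left(5 - 2\right)\right)\right)^{2} = \left(2 \cdot 13 \left(-4 + 13\right) - \left(\left(6 + 2\right) + \left(5 - 2\right)\right)\right)^{2} = \left(2 \cdot 13 \cdot 9 - \left(8 + \left(5 - 2\right)\right)\right)^{2} = \left(234 - \left(8 + 3\right)\right)^{2} = \left(234 - 11\right)^{2} = 223^{2} = 49729$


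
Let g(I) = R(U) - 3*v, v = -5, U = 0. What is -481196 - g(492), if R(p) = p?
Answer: -481211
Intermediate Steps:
g(I) = 15 (g(I) = 0 - 3*(-5) = 0 + 15 = 15)
-481196 - g(492) = -481196 - 1*15 = -481196 - 15 = -481211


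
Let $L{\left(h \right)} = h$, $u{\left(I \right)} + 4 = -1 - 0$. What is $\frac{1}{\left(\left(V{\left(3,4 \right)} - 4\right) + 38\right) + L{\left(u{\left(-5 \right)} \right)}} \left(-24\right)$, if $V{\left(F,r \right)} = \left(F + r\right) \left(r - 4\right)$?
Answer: $- \frac{24}{29} \approx -0.82759$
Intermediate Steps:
$u{\left(I \right)} = -5$ ($u{\left(I \right)} = -4 - 1 = -5$)
$V{\left(F,r \right)} = \left(-4 + r\right) \left(F + r\right)$ ($V{\left(F,r \right)} = \left(F + r\right) \left(-4 + r\right) = \left(-4 + r\right) \left(F + r\right)$)
$\frac{1}{\left(\left(V{\left(3,4 \right)} - 4\right) + 38\right) + L{\left(u{\left(-5 \right)} \right)}} \left(-24\right) = \frac{1}{\left(\left(\left(4^{2} - 12 - 16 + 3 \cdot 4\right) - 4\right) + 38\right) - 5} \left(-24\right) = \frac{1}{\left(\left(\left(16 - 12 - 16 + 12\right) - 4\right) + 38\right) - 5} \left(-24\right) = \frac{1}{\left(\left(0 - 4\right) + 38\right) - 5} \left(-24\right) = \frac{1}{\left(-4 + 38\right) - 5} \left(-24\right) = \frac{1}{34 - 5} \left(-24\right) = \frac{1}{29} \left(-24\right) = - \frac{24}{29}$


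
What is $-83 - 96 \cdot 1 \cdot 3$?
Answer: $-371$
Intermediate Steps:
$-83 - 96 \cdot 1 \cdot 3 = -83 - 288 = -371$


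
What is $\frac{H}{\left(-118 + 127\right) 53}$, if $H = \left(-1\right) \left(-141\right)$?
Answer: $\frac{47}{159} \approx 0.2956$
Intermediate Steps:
$H = 141$
$\frac{H}{\left(-118 + 127\right) 53} = \frac{141}{\left(-118 + 127\right) 53} = \frac{141}{9 \cdot 53} = \frac{141}{477} = 141 \cdot \frac{1}{477} = \frac{47}{159}$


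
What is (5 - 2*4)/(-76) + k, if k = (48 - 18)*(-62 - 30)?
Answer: -209757/76 ≈ -2760.0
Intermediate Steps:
k = -2760 (k = 30*(-92) = -2760)
(5 - 2*4)/(-76) + k = (5 - 2*4)/(-76) - 2760 = (5 - 8)*(-1/76) - 2760 = -3*(-1/76) - 2760 = 3/76 - 2760 = -209757/76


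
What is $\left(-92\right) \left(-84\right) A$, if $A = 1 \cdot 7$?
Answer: $54096$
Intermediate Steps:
$A = 7$
$\left(-92\right) \left(-84\right) A = \left(-92\right) \left(-84\right) 7 = 7728 \cdot 7 = 54096$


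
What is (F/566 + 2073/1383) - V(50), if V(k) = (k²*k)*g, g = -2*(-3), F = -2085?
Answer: -195695070079/260926 ≈ -7.5000e+5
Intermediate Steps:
g = 6
V(k) = 6*k³ (V(k) = (k²*k)*6 = k³*6 = 6*k³)
(F/566 + 2073/1383) - V(50) = (-2085/566 + 2073/1383) - 6*50³ = (-2085*1/566 + 2073*(1/1383)) - 6*125000 = (-2085/566 + 691/461) - 1*750000 = -570079/260926 - 750000 = -195695070079/260926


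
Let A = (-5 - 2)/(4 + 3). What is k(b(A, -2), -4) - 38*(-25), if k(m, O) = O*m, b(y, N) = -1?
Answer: 954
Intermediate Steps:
A = -1 (A = -7/7 = -7*1/7 = -1)
k(b(A, -2), -4) - 38*(-25) = -4*(-1) - 38*(-25) = 4 + 950 = 954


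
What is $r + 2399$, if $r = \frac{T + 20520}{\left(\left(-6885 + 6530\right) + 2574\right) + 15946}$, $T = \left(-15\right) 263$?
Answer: $\frac{2906294}{1211} \approx 2399.9$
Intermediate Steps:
$T = -3945$
$r = \frac{1105}{1211}$ ($r = \frac{-3945 + 20520}{\left(\left(-6885 + 6530\right) + 2574\right) + 15946} = \frac{16575}{\left(-355 + 2574\right) + 15946} = \frac{16575}{2219 + 15946} = \frac{16575}{18165} = 16575 \cdot \frac{1}{18165} = \frac{1105}{1211} \approx 0.91247$)
$r + 2399 = \frac{1105}{1211} + 2399 = \frac{2906294}{1211}$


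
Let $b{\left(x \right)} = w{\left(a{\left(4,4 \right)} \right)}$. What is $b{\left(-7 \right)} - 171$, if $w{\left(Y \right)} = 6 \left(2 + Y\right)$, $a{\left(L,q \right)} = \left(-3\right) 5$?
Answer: $-249$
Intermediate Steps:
$a{\left(L,q \right)} = -15$
$w{\left(Y \right)} = 12 + 6 Y$
$b{\left(x \right)} = -78$ ($b{\left(x \right)} = 12 + 6 \left(-15\right) = 12 - 90 = -78$)
$b{\left(-7 \right)} - 171 = -78 - 171 = -249$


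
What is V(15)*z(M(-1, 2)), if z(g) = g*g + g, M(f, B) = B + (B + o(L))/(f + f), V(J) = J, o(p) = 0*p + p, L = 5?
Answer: 45/4 ≈ 11.250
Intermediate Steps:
o(p) = p (o(p) = 0 + p = p)
M(f, B) = B + (5 + B)/(2*f) (M(f, B) = B + (B + 5)/(f + f) = B + (5 + B)/((2*f)) = B + (5 + B)*(1/(2*f)) = B + (5 + B)/(2*f))
z(g) = g + g² (z(g) = g² + g = g + g²)
V(15)*z(M(-1, 2)) = 15*(((½)*(5 + 2 + 2*2*(-1))/(-1))*(1 + (½)*(5 + 2 + 2*2*(-1))/(-1))) = 15*(((½)*(-1)*(5 + 2 - 4))*(1 + (½)*(-1)*(5 + 2 - 4))) = 15*(((½)*(-1)*3)*(1 + (½)*(-1)*3)) = 15*(-3*(1 - 3/2)/2) = 15*(-3/2*(-½)) = 15*(¾) = 45/4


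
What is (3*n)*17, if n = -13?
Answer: -663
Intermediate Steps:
(3*n)*17 = (3*(-13))*17 = -39*17 = -663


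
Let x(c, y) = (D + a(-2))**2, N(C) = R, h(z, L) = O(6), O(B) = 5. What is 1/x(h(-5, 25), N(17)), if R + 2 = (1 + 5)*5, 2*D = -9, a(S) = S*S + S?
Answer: 4/25 ≈ 0.16000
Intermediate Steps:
a(S) = S + S**2 (a(S) = S**2 + S = S + S**2)
D = -9/2 (D = (1/2)*(-9) = -9/2 ≈ -4.5000)
R = 28 (R = -2 + (1 + 5)*5 = -2 + 6*5 = -2 + 30 = 28)
h(z, L) = 5
N(C) = 28
x(c, y) = 25/4 (x(c, y) = (-9/2 - 2*(1 - 2))**2 = (-9/2 - 2*(-1))**2 = (-9/2 + 2)**2 = (-5/2)**2 = 25/4)
1/x(h(-5, 25), N(17)) = 1/(25/4) = 4/25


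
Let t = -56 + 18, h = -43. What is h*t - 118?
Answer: 1516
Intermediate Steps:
t = -38
h*t - 118 = -43*(-38) - 118 = 1634 - 118 = 1516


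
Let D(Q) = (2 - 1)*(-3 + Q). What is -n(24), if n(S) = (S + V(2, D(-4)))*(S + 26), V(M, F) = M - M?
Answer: -1200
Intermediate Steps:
D(Q) = -3 + Q (D(Q) = 1*(-3 + Q) = -3 + Q)
V(M, F) = 0
n(S) = S*(26 + S) (n(S) = (S + 0)*(S + 26) = S*(26 + S))
-n(24) = -24*(26 + 24) = -24*50 = -1*1200 = -1200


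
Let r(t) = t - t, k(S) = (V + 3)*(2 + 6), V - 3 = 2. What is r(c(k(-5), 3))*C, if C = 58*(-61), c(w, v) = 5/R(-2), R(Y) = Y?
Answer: 0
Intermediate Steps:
V = 5 (V = 3 + 2 = 5)
k(S) = 64 (k(S) = (5 + 3)*(2 + 6) = 8*8 = 64)
c(w, v) = -5/2 (c(w, v) = 5/(-2) = 5*(-1/2) = -5/2)
C = -3538
r(t) = 0
r(c(k(-5), 3))*C = 0*(-3538) = 0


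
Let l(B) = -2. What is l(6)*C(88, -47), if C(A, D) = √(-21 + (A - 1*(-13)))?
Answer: -8*√5 ≈ -17.889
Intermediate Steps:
C(A, D) = √(-8 + A) (C(A, D) = √(-21 + (A + 13)) = √(-21 + (13 + A)) = √(-8 + A))
l(6)*C(88, -47) = -2*√(-8 + 88) = -8*√5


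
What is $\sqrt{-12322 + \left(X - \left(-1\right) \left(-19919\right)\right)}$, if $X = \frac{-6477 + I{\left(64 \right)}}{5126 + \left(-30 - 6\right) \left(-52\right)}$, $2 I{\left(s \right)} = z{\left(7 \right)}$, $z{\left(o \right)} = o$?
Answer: $\frac{i \sqrt{1578951682517}}{6998} \approx 179.56 i$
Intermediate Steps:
$I{\left(s \right)} = \frac{7}{2}$ ($I{\left(s \right)} = \frac{1}{2} \cdot 7 = \frac{7}{2}$)
$X = - \frac{12947}{13996}$ ($X = \frac{-6477 + \frac{7}{2}}{5126 + \left(-30 - 6\right) \left(-52\right)} = - \frac{12947}{2 \left(5126 - -1872\right)} = - \frac{12947}{2 \left(5126 + 1872\right)} = - \frac{12947}{2 \cdot 6998} = \left(- \frac{12947}{2}\right) \frac{1}{6998} = - \frac{12947}{13996} \approx -0.92505$)
$\sqrt{-12322 + \left(X - \left(-1\right) \left(-19919\right)\right)} = \sqrt{-12322 - \left(\frac{12947}{13996} - -19919\right)} = \sqrt{-12322 - \frac{278799271}{13996}} = \sqrt{- \frac{451257983}{13996}} = \frac{i \sqrt{1578951682517}}{6998}$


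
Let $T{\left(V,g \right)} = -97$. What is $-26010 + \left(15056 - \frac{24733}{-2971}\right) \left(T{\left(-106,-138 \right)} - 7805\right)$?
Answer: $- \frac{353740049028}{2971} \approx -1.1906 \cdot 10^{8}$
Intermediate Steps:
$-26010 + \left(15056 - \frac{24733}{-2971}\right) \left(T{\left(-106,-138 \right)} - 7805\right) = -26010 + \left(15056 - \frac{24733}{-2971}\right) \left(-97 - 7805\right) = -26010 + \left(15056 - - \frac{24733}{2971}\right) \left(-7902\right) = -26010 + \left(15056 + \frac{24733}{2971}\right) \left(-7902\right) = -26010 + \frac{44756109}{2971} \left(-7902\right) = -26010 - \frac{353662773318}{2971} = - \frac{353740049028}{2971}$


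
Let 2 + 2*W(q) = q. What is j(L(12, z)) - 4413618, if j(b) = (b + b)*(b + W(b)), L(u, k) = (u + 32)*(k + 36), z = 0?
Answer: 3110382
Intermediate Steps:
W(q) = -1 + q/2
L(u, k) = (32 + u)*(36 + k)
j(b) = 2*b*(-1 + 3*b/2) (j(b) = (b + b)*(b + (-1 + b/2)) = (2*b)*(-1 + 3*b/2) = 2*b*(-1 + 3*b/2))
j(L(12, z)) - 4413618 = (1152 + 32*0 + 36*12 + 0*12)*(-2 + 3*(1152 + 32*0 + 36*12 + 0*12)) - 4413618 = (1152 + 0 + 432 + 0)*(-2 + 3*(1152 + 0 + 432 + 0)) - 4413618 = 1584*(-2 + 3*1584) - 4413618 = 1584*(-2 + 4752) - 4413618 = 1584*4750 - 4413618 = 7524000 - 4413618 = 3110382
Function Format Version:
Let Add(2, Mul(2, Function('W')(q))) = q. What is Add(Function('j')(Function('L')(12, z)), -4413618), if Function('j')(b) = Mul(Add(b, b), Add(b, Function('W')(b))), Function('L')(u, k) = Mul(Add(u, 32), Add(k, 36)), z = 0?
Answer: 3110382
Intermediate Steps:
Function('W')(q) = Add(-1, Mul(Rational(1, 2), q))
Function('L')(u, k) = Mul(Add(32, u), Add(36, k))
Function('j')(b) = Mul(2, b, Add(-1, Mul(Rational(3, 2), b))) (Function('j')(b) = Mul(Add(b, b), Add(b, Add(-1, Mul(Rational(1, 2), b)))) = Mul(Mul(2, b), Add(-1, Mul(Rational(3, 2), b))) = Mul(2, b, Add(-1, Mul(Rational(3, 2), b))))
Add(Function('j')(Function('L')(12, z)), -4413618) = Add(Mul(Add(1152, Mul(32, 0), Mul(36, 12), Mul(0, 12)), Add(-2, Mul(3, Add(1152, Mul(32, 0), Mul(36, 12), Mul(0, 12))))), -4413618) = Add(Mul(Add(1152, 0, 432, 0), Add(-2, Mul(3, Add(1152, 0, 432, 0)))), -4413618) = Add(Mul(1584, Add(-2, Mul(3, 1584))), -4413618) = Add(Mul(1584, Add(-2, 4752)), -4413618) = Add(Mul(1584, 4750), -4413618) = Add(7524000, -4413618) = 3110382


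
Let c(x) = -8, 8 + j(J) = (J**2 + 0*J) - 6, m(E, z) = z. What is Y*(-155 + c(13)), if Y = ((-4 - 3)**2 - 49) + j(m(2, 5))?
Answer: -1793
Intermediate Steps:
j(J) = -14 + J**2 (j(J) = -8 + ((J**2 + 0*J) - 6) = -8 + ((J**2 + 0) - 6) = -8 + (J**2 - 6) = -8 + (-6 + J**2) = -14 + J**2)
Y = 11 (Y = ((-4 - 3)**2 - 49) + (-14 + 5**2) = ((-7)**2 - 49) + (-14 + 25) = (49 - 49) + 11 = 0 + 11 = 11)
Y*(-155 + c(13)) = 11*(-155 - 8) = 11*(-163) = -1793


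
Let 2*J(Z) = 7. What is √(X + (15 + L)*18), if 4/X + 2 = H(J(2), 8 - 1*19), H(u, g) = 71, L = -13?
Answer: 2*√42918/69 ≈ 6.0048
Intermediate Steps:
J(Z) = 7/2 (J(Z) = (½)*7 = 7/2)
X = 4/69 (X = 4/(-2 + 71) = 4/69 ≈ 0.057971)
√(X + (15 + L)*18) = √(4/69 + (15 - 13)*18) = √(4/69 + 2*18) = √(4/69 + 36) = √(2488/69) = 2*√42918/69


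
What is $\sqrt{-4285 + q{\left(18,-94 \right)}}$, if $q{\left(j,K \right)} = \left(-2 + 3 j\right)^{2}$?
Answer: $i \sqrt{1581} \approx 39.762 i$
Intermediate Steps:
$\sqrt{-4285 + q{\left(18,-94 \right)}} = \sqrt{-4285 + \left(-2 + 3 \cdot 18\right)^{2}} = \sqrt{-4285 + \left(-2 + 54\right)^{2}} = \sqrt{-4285 + 52^{2}} = \sqrt{-4285 + 2704} = \sqrt{-1581} = i \sqrt{1581}$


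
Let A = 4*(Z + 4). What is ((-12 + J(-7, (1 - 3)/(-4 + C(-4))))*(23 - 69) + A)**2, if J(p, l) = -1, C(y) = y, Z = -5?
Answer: 352836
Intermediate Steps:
A = -4 (A = 4*(-5 + 4) = 4*(-1) = -4)
((-12 + J(-7, (1 - 3)/(-4 + C(-4))))*(23 - 69) + A)**2 = ((-12 - 1)*(23 - 69) - 4)**2 = (-13*(-46) - 4)**2 = (598 - 4)**2 = 594**2 = 352836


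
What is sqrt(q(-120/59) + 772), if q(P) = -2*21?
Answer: sqrt(730) ≈ 27.019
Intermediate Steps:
q(P) = -42
sqrt(q(-120/59) + 772) = sqrt(-42 + 772) = sqrt(730)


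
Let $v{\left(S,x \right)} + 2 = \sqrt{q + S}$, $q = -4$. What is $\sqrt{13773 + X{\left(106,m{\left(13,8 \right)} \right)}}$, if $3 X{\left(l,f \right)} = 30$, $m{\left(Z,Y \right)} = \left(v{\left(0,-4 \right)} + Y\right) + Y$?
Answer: $\sqrt{13783} \approx 117.4$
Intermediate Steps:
$v{\left(S,x \right)} = -2 + \sqrt{-4 + S}$
$m{\left(Z,Y \right)} = -2 + 2 i + 2 Y$ ($m{\left(Z,Y \right)} = \left(\left(-2 + \sqrt{-4 + 0}\right) + Y\right) + Y = \left(\left(-2 + \sqrt{-4}\right) + Y\right) + Y = \left(\left(-2 + 2 i\right) + Y\right) + Y = \left(-2 + Y + 2 i\right) + Y = -2 + 2 i + 2 Y$)
$X{\left(l,f \right)} = 10$ ($X{\left(l,f \right)} = \frac{1}{3} \cdot 30 = 10$)
$\sqrt{13773 + X{\left(106,m{\left(13,8 \right)} \right)}} = \sqrt{13773 + 10} = \sqrt{13783}$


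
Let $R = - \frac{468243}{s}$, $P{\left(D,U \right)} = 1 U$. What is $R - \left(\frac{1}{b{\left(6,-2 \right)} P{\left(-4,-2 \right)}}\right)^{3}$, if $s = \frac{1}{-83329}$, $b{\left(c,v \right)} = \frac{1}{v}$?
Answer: $39018220946$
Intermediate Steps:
$P{\left(D,U \right)} = U$
$s = - \frac{1}{83329} \approx -1.2001 \cdot 10^{-5}$
$R = 39018220947$ ($R = - \frac{468243}{- \frac{1}{83329}} = \left(-468243\right) \left(-83329\right) = 39018220947$)
$R - \left(\frac{1}{b{\left(6,-2 \right)} P{\left(-4,-2 \right)}}\right)^{3} = 39018220947 - \left(\frac{1}{\frac{1}{-2} \left(-2\right)}\right)^{3} = 39018220947 - \left(\frac{1}{\left(- \frac{1}{2}\right) \left(-2\right)}\right)^{3} = 39018220947 - \left(1^{-1}\right)^{3} = 39018220947 - 1^{3} = 39018220947 - 1 = 39018220946$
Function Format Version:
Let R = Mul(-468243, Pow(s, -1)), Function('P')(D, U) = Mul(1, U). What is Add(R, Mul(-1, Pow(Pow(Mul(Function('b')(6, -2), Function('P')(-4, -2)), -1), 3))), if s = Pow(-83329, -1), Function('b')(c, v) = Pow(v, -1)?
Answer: 39018220946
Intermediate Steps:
Function('P')(D, U) = U
s = Rational(-1, 83329) ≈ -1.2001e-5
R = 39018220947 (R = Mul(-468243, Pow(Rational(-1, 83329), -1)) = Mul(-468243, -83329) = 39018220947)
Add(R, Mul(-1, Pow(Pow(Mul(Function('b')(6, -2), Function('P')(-4, -2)), -1), 3))) = Add(39018220947, Mul(-1, Pow(Pow(Mul(Pow(-2, -1), -2), -1), 3))) = Add(39018220947, Mul(-1, Pow(Pow(Mul(Rational(-1, 2), -2), -1), 3))) = Add(39018220947, Mul(-1, Pow(Pow(1, -1), 3))) = Add(39018220947, Mul(-1, Pow(1, 3))) = Add(39018220947, Mul(-1, 1)) = Add(39018220947, -1) = 39018220946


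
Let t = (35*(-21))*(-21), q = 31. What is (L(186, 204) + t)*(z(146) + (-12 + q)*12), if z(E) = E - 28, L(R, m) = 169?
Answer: 5398984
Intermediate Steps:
t = 15435 (t = -735*(-21) = 15435)
z(E) = -28 + E
(L(186, 204) + t)*(z(146) + (-12 + q)*12) = (169 + 15435)*((-28 + 146) + (-12 + 31)*12) = 15604*(118 + 19*12) = 15604*(118 + 228) = 15604*346 = 5398984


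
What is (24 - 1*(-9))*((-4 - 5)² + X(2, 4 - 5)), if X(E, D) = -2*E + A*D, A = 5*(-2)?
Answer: 2871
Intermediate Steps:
A = -10
X(E, D) = -10*D - 2*E (X(E, D) = -2*E - 10*D = -10*D - 2*E)
(24 - 1*(-9))*((-4 - 5)² + X(2, 4 - 5)) = (24 - 1*(-9))*((-4 - 5)² + (-10*(4 - 5) - 2*2)) = (24 + 9)*((-9)² + (-10*(-1) - 4)) = 33*(81 + (10 - 4)) = 33*(81 + 6) = 33*87 = 2871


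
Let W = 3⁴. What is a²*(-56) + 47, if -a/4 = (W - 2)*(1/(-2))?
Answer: -1397937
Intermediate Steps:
W = 81
a = 158 (a = -4*(81 - 2)*1/(-2) = -316*1*(-½) = -316*(-1)/2 = -4*(-79/2) = 158)
a²*(-56) + 47 = 158²*(-56) + 47 = 24964*(-56) + 47 = -1397984 + 47 = -1397937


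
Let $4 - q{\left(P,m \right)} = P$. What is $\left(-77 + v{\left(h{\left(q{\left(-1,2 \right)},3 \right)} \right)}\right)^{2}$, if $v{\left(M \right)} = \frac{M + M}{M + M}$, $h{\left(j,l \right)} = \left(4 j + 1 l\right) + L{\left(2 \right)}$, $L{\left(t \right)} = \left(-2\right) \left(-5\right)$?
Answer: $5776$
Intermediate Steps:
$L{\left(t \right)} = 10$
$q{\left(P,m \right)} = 4 - P$
$h{\left(j,l \right)} = 10 + l + 4 j$ ($h{\left(j,l \right)} = \left(4 j + 1 l\right) + 10 = \left(4 j + l\right) + 10 = \left(l + 4 j\right) + 10 = 10 + l + 4 j$)
$v{\left(M \right)} = 1$ ($v{\left(M \right)} = \frac{2 M}{2 M} = 2 M \frac{1}{2 M} = 1$)
$\left(-77 + v{\left(h{\left(q{\left(-1,2 \right)},3 \right)} \right)}\right)^{2} = \left(-77 + 1\right)^{2} = \left(-76\right)^{2} = 5776$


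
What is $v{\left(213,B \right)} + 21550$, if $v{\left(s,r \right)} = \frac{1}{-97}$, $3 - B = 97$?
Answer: $\frac{2090349}{97} \approx 21550.0$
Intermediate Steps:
$B = -94$ ($B = 3 - 97 = -94$)
$v{\left(s,r \right)} = - \frac{1}{97}$
$v{\left(213,B \right)} + 21550 = - \frac{1}{97} + 21550 = \frac{2090349}{97}$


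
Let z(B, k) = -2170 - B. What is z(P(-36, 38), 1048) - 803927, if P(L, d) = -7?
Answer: -806090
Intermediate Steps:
z(P(-36, 38), 1048) - 803927 = (-2170 - 1*(-7)) - 803927 = (-2170 + 7) - 803927 = -2163 - 803927 = -806090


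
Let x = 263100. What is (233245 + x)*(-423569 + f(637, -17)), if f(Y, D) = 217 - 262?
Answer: -210258690830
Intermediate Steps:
f(Y, D) = -45
(233245 + x)*(-423569 + f(637, -17)) = (233245 + 263100)*(-423569 - 45) = 496345*(-423614) = -210258690830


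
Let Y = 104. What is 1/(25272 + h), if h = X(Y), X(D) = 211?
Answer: 1/25483 ≈ 3.9242e-5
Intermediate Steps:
h = 211
1/(25272 + h) = 1/(25272 + 211) = 1/25483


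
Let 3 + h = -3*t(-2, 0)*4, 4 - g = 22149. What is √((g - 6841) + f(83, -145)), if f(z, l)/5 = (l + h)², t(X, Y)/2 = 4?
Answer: √268694 ≈ 518.36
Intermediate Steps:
g = -22145 (g = 4 - 1*22149 = 4 - 22149 = -22145)
t(X, Y) = 8 (t(X, Y) = 2*4 = 8)
h = -99 (h = -3 - 3*8*4 = -3 - 24*4 = -3 - 96 = -99)
f(z, l) = 5*(-99 + l)² (f(z, l) = 5*(l - 99)² = 5*(-99 + l)²)
√((g - 6841) + f(83, -145)) = √((-22145 - 6841) + 5*(-99 - 145)²) = √(-28986 + 5*(-244)²) = √(-28986 + 5*59536) = √(-28986 + 297680) = √268694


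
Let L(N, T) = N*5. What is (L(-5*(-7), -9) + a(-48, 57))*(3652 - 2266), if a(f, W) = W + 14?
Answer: 340956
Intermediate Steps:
a(f, W) = 14 + W
L(N, T) = 5*N
(L(-5*(-7), -9) + a(-48, 57))*(3652 - 2266) = (5*(-5*(-7)) + (14 + 57))*(3652 - 2266) = (5*35 + 71)*1386 = (175 + 71)*1386 = 246*1386 = 340956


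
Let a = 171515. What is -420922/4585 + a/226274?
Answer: -94457308353/1037466290 ≈ -91.046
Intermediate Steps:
-420922/4585 + a/226274 = -420922/4585 + 171515/226274 = -94457308353/1037466290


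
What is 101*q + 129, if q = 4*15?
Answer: 6189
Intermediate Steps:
q = 60
101*q + 129 = 101*60 + 129 = 6060 + 129 = 6189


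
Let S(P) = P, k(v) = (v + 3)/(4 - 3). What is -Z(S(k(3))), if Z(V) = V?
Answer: -6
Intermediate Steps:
k(v) = 3 + v (k(v) = (3 + v)/1 = (3 + v)*1 = 3 + v)
-Z(S(k(3))) = -(3 + 3) = -1*6 = -6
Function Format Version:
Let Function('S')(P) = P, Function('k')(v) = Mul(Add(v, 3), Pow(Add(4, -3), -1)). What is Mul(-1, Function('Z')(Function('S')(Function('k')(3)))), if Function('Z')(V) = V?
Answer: -6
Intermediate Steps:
Function('k')(v) = Add(3, v) (Function('k')(v) = Mul(Add(3, v), Pow(1, -1)) = Mul(Add(3, v), 1) = Add(3, v))
Mul(-1, Function('Z')(Function('S')(Function('k')(3)))) = Mul(-1, Add(3, 3)) = Mul(-1, 6) = -6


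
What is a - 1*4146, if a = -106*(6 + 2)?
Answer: -4994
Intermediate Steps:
a = -848 (a = -106*8 = -848)
a - 1*4146 = -848 - 1*4146 = -848 - 4146 = -4994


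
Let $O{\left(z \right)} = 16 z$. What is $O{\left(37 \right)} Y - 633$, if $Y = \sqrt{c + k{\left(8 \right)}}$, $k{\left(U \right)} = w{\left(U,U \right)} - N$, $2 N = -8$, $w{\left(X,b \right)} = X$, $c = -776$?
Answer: $-633 + 1184 i \sqrt{191} \approx -633.0 + 16363.0 i$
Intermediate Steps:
$N = -4$ ($N = \frac{1}{2} \left(-8\right) = -4$)
$k{\left(U \right)} = 4 + U$ ($k{\left(U \right)} = U - -4 = U + 4 = 4 + U$)
$Y = 2 i \sqrt{191}$ ($Y = \sqrt{-776 + \left(4 + 8\right)} = \sqrt{-776 + 12} = \sqrt{-764} = 2 i \sqrt{191} \approx 27.641 i$)
$O{\left(37 \right)} Y - 633 = 16 \cdot 37 \cdot 2 i \sqrt{191} - 633 = 592 \cdot 2 i \sqrt{191} - 633 = 1184 i \sqrt{191} - 633 = -633 + 1184 i \sqrt{191}$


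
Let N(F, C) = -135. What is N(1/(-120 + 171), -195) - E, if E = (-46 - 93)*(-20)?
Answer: -2915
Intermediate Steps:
E = 2780 (E = -139*(-20) = 2780)
N(1/(-120 + 171), -195) - E = -135 - 1*2780 = -135 - 2780 = -2915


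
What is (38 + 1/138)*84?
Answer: 73430/23 ≈ 3192.6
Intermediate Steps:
(38 + 1/138)*84 = (5245/138)*84 = 73430/23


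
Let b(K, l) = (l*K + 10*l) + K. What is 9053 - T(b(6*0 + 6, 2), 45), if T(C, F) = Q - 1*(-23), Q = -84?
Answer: 9114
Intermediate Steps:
b(K, l) = K + 10*l + K*l (b(K, l) = (K*l + 10*l) + K = (10*l + K*l) + K = K + 10*l + K*l)
T(C, F) = -61 (T(C, F) = -84 - 1*(-23) = -84 + 23 = -61)
9053 - T(b(6*0 + 6, 2), 45) = 9053 - 1*(-61) = 9053 + 61 = 9114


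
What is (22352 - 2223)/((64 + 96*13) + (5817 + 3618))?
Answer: 20129/10747 ≈ 1.8730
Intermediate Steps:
(22352 - 2223)/((64 + 96*13) + (5817 + 3618)) = 20129/((64 + 1248) + 9435) = 20129/(1312 + 9435) = 20129/10747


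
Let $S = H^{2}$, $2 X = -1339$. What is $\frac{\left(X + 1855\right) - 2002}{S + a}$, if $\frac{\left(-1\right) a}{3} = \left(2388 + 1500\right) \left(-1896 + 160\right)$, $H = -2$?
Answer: $- \frac{1633}{40497416} \approx -4.0324 \cdot 10^{-5}$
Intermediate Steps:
$X = - \frac{1339}{2}$ ($X = \frac{1}{2} \left(-1339\right) = - \frac{1339}{2} \approx -669.5$)
$a = 20248704$ ($a = - 3 \left(2388 + 1500\right) \left(-1896 + 160\right) = - 3 \cdot 3888 \left(-1736\right) = \left(-3\right) \left(-6749568\right) = 20248704$)
$S = 4$ ($S = \left(-2\right)^{2} = 4$)
$\frac{\left(X + 1855\right) - 2002}{S + a} = \frac{\left(- \frac{1339}{2} + 1855\right) - 2002}{4 + 20248704} = \frac{\frac{2371}{2} - 2002}{20248708} = \left(- \frac{1633}{2}\right) \frac{1}{20248708} = - \frac{1633}{40497416}$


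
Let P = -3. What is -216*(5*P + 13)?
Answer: 432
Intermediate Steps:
-216*(5*P + 13) = -216*(5*(-3) + 13) = -216*(-15 + 13) = -216*(-2) = 432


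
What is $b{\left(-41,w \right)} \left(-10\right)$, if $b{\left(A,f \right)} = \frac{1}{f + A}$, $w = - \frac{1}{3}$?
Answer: $\frac{15}{62} \approx 0.24194$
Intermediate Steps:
$w = - \frac{1}{3}$ ($w = \left(-1\right) \frac{1}{3} = - \frac{1}{3} \approx -0.33333$)
$b{\left(A,f \right)} = \frac{1}{A + f}$
$b{\left(-41,w \right)} \left(-10\right) = \frac{1}{-41 - \frac{1}{3}} \left(-10\right) = \frac{1}{- \frac{124}{3}} \left(-10\right) = \left(- \frac{3}{124}\right) \left(-10\right) = \frac{15}{62}$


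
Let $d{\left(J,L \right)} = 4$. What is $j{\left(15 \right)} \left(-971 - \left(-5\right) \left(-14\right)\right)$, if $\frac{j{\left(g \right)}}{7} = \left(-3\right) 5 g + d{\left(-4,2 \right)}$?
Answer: $1610427$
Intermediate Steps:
$j{\left(g \right)} = 28 - 105 g$ ($j{\left(g \right)} = 7 \left(\left(-3\right) 5 g + 4\right) = 7 \left(- 15 g + 4\right) = 7 \left(4 - 15 g\right) = 28 - 105 g$)
$j{\left(15 \right)} \left(-971 - \left(-5\right) \left(-14\right)\right) = \left(28 - 1575\right) \left(-971 - \left(-5\right) \left(-14\right)\right) = \left(28 - 1575\right) \left(-971 - 70\right) = - 1547 \left(-971 - 70\right) = \left(-1547\right) \left(-1041\right) = 1610427$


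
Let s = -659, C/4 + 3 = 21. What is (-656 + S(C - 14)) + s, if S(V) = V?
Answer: -1257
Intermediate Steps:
C = 72 (C = -12 + 4*21 = -12 + 84 = 72)
(-656 + S(C - 14)) + s = (-656 + (72 - 14)) - 659 = (-656 + 58) - 659 = -598 - 659 = -1257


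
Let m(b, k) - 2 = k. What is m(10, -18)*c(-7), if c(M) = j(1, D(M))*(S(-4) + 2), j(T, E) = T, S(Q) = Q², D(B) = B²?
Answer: -288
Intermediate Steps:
m(b, k) = 2 + k
c(M) = 18 (c(M) = 1*((-4)² + 2) = 1*(16 + 2) = 1*18 = 18)
m(10, -18)*c(-7) = (2 - 18)*18 = -16*18 = -288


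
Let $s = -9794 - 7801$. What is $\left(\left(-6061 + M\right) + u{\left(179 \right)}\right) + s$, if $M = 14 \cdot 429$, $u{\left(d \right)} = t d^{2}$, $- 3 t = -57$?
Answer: $591129$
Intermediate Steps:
$t = 19$ ($t = \left(- \frac{1}{3}\right) \left(-57\right) = 19$)
$u{\left(d \right)} = 19 d^{2}$
$s = -17595$ ($s = -9794 - 7801 = -17595$)
$M = 6006$
$\left(\left(-6061 + M\right) + u{\left(179 \right)}\right) + s = \left(\left(-6061 + 6006\right) + 19 \cdot 179^{2}\right) - 17595 = \left(-55 + 19 \cdot 32041\right) - 17595 = \left(-55 + 608779\right) - 17595 = 608724 - 17595 = 591129$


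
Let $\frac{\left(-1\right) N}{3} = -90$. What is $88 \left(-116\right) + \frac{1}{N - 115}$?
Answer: $- \frac{1582239}{155} \approx -10208.0$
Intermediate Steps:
$N = 270$ ($N = \left(-3\right) \left(-90\right) = 270$)
$88 \left(-116\right) + \frac{1}{N - 115} = 88 \left(-116\right) + \frac{1}{270 - 115} = -10208 + \frac{1}{155} = - \frac{1582239}{155}$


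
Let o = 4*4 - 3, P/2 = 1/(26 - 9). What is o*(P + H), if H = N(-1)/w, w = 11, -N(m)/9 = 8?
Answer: -15626/187 ≈ -83.562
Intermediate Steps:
N(m) = -72 (N(m) = -9*8 = -72)
P = 2/17 (P = 2/(26 - 9) = 2/17 ≈ 0.11765)
o = 13 (o = 16 - 3 = 13)
H = -72/11 ≈ -6.5455
o*(P + H) = 13*(2/17 - 72/11) = 13*(-1202/187) = -15626/187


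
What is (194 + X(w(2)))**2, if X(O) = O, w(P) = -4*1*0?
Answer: 37636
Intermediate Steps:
w(P) = 0 (w(P) = -4*0 = 0)
(194 + X(w(2)))**2 = (194 + 0)**2 = 194**2 = 37636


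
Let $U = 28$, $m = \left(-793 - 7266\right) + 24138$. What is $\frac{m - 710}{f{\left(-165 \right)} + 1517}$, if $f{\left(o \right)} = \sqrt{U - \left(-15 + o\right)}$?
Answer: $\frac{7771591}{767027} - \frac{20492 \sqrt{13}}{767027} \approx 10.036$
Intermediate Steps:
$m = 16079$ ($m = \left(-793 - 7266\right) + 24138 = -8059 + 24138 = 16079$)
$f{\left(o \right)} = \sqrt{43 - o}$ ($f{\left(o \right)} = \sqrt{28 - \left(-15 + o\right)} = \sqrt{43 - o}$)
$\frac{m - 710}{f{\left(-165 \right)} + 1517} = \frac{16079 - 710}{\sqrt{43 - -165} + 1517} = \frac{15369}{\sqrt{43 + 165} + 1517} = \frac{15369}{\sqrt{208} + 1517} = \frac{15369}{4 \sqrt{13} + 1517} = \frac{15369}{1517 + 4 \sqrt{13}}$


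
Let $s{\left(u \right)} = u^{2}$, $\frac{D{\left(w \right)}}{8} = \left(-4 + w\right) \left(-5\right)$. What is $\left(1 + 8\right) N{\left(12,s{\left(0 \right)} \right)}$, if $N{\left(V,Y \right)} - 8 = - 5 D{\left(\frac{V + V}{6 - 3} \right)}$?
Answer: $7272$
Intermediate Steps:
$D{\left(w \right)} = 160 - 40 w$ ($D{\left(w \right)} = 8 \left(-4 + w\right) \left(-5\right) = 8 \left(20 - 5 w\right) = 160 - 40 w$)
$N{\left(V,Y \right)} = -792 + \frac{400 V}{3}$ ($N{\left(V,Y \right)} = 8 - 5 \left(160 - 40 \frac{V + V}{6 - 3}\right) = 8 - 5 \left(160 - 40 \frac{2 V}{3}\right) = 8 - 5 \left(160 - \frac{80 V}{3}\right) = 8 + \left(-800 + \frac{400 V}{3}\right) = -792 + \frac{400 V}{3}$)
$\left(1 + 8\right) N{\left(12,s{\left(0 \right)} \right)} = \left(1 + 8\right) \left(-792 + \frac{400}{3} \cdot 12\right) = 9 \left(-792 + 1600\right) = 9 \cdot 808 = 7272$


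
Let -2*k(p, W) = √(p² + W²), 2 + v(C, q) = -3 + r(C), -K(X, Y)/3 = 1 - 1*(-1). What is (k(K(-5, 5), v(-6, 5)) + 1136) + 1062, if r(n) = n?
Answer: 2198 - √157/2 ≈ 2191.7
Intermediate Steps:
K(X, Y) = -6 (K(X, Y) = -3*(1 - 1*(-1)) = -3*(1 + 1) = -3*2 = -6)
v(C, q) = -5 + C (v(C, q) = -2 + (-3 + C) = -5 + C)
k(p, W) = -√(W² + p²)/2 (k(p, W) = -√(p² + W²)/2 = -√(W² + p²)/2)
(k(K(-5, 5), v(-6, 5)) + 1136) + 1062 = (-√((-5 - 6)² + (-6)²)/2 + 1136) + 1062 = (-√((-11)² + 36)/2 + 1136) + 1062 = (-√(121 + 36)/2 + 1136) + 1062 = (-√157/2 + 1136) + 1062 = (1136 - √157/2) + 1062 = 2198 - √157/2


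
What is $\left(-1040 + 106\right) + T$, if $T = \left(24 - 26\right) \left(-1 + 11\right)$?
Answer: $-954$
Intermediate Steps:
$T = -20$ ($T = \left(-2\right) 10 = -20$)
$\left(-1040 + 106\right) + T = \left(-1040 + 106\right) - 20 = -934 - 20 = -954$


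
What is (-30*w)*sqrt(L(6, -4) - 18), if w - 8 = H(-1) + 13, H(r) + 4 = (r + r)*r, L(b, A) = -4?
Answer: -570*I*sqrt(22) ≈ -2673.5*I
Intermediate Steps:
H(r) = -4 + 2*r**2 (H(r) = -4 + (r + r)*r = -4 + (2*r)*r = -4 + 2*r**2)
w = 19 (w = 8 + ((-4 + 2*(-1)**2) + 13) = 8 + ((-4 + 2*1) + 13) = 8 + ((-4 + 2) + 13) = 8 + (-2 + 13) = 8 + 11 = 19)
(-30*w)*sqrt(L(6, -4) - 18) = (-30*19)*sqrt(-4 - 18) = -570*I*sqrt(22)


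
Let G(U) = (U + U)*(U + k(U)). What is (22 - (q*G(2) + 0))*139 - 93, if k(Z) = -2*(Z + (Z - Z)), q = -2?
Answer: 741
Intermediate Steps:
k(Z) = -2*Z (k(Z) = -2*(Z + 0) = -2*Z)
G(U) = -2*U**2 (G(U) = (U + U)*(U - 2*U) = (2*U)*(-U) = -2*U**2)
(22 - (q*G(2) + 0))*139 - 93 = (22 - (-(-4)*2**2 + 0))*139 - 93 = (22 - (-(-4)*4 + 0))*139 - 93 = (22 - (-2*(-8) + 0))*139 - 93 = (22 - (16 + 0))*139 - 93 = (22 - 1*16)*139 - 93 = (22 - 16)*139 - 93 = 6*139 - 93 = 834 - 93 = 741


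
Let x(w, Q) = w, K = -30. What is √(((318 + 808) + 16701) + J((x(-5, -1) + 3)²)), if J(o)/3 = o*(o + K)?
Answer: √17515 ≈ 132.34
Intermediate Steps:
J(o) = 3*o*(-30 + o) (J(o) = 3*(o*(o - 30)) = 3*(o*(-30 + o)) = 3*o*(-30 + o))
√(((318 + 808) + 16701) + J((x(-5, -1) + 3)²)) = √(((318 + 808) + 16701) + 3*(-5 + 3)²*(-30 + (-5 + 3)²)) = √((1126 + 16701) + 3*(-2)²*(-30 + (-2)²)) = √(17827 + 3*4*(-30 + 4)) = √(17827 + 3*4*(-26)) = √(17827 - 312) = √17515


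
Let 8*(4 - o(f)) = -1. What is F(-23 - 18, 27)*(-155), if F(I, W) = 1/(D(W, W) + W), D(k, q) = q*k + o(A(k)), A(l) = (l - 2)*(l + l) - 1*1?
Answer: -1240/6081 ≈ -0.20391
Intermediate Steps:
A(l) = -1 + 2*l*(-2 + l) (A(l) = (-2 + l)*(2*l) - 1 = 2*l*(-2 + l) - 1 = -1 + 2*l*(-2 + l))
o(f) = 33/8 (o(f) = 4 - ⅛*(-1) = 4 + ⅛ = 33/8)
D(k, q) = 33/8 + k*q (D(k, q) = q*k + 33/8 = k*q + 33/8 = 33/8 + k*q)
F(I, W) = 1/(33/8 + W + W²) (F(I, W) = 1/((33/8 + W*W) + W) = 1/((33/8 + W²) + W) = 1/(33/8 + W + W²))
F(-23 - 18, 27)*(-155) = (8/(33 + 8*27 + 8*27²))*(-155) = (8/(33 + 216 + 8*729))*(-155) = (8/(33 + 216 + 5832))*(-155) = (8/6081)*(-155) = -1240/6081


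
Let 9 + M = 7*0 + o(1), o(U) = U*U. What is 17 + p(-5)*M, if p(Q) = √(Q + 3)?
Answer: 17 - 8*I*√2 ≈ 17.0 - 11.314*I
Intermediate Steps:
o(U) = U²
p(Q) = √(3 + Q)
M = -8 (M = -9 + (7*0 + 1²) = -9 + (0 + 1) = -9 + 1 = -8)
17 + p(-5)*M = 17 + √(3 - 5)*(-8) = 17 + √(-2)*(-8) = 17 + (I*√2)*(-8) = 17 - 8*I*√2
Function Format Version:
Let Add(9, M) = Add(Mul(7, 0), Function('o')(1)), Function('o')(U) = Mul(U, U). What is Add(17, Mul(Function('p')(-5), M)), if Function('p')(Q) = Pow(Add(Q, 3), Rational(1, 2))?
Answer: Add(17, Mul(-8, I, Pow(2, Rational(1, 2)))) ≈ Add(17.000, Mul(-11.314, I))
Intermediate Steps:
Function('o')(U) = Pow(U, 2)
Function('p')(Q) = Pow(Add(3, Q), Rational(1, 2))
M = -8 (M = Add(-9, Add(Mul(7, 0), Pow(1, 2))) = Add(-9, Add(0, 1)) = Add(-9, 1) = -8)
Add(17, Mul(Function('p')(-5), M)) = Add(17, Mul(Pow(Add(3, -5), Rational(1, 2)), -8)) = Add(17, Mul(Pow(-2, Rational(1, 2)), -8)) = Add(17, Mul(Mul(I, Pow(2, Rational(1, 2))), -8)) = Add(17, Mul(-8, I, Pow(2, Rational(1, 2))))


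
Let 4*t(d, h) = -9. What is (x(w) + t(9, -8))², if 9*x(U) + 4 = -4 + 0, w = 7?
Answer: 12769/1296 ≈ 9.8526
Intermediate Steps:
t(d, h) = -9/4 (t(d, h) = (¼)*(-9) = -9/4)
x(U) = -8/9 (x(U) = -4/9 + (-4 + 0)/9 = -4/9 + (⅑)*(-4) = -4/9 - 4/9 = -8/9)
(x(w) + t(9, -8))² = (-8/9 - 9/4)² = (-113/36)² = 12769/1296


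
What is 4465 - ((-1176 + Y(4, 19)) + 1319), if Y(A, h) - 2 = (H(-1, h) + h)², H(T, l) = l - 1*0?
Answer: 2876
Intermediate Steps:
H(T, l) = l (H(T, l) = l + 0 = l)
Y(A, h) = 2 + 4*h² (Y(A, h) = 2 + (h + h)² = 2 + (2*h)² = 2 + 4*h²)
4465 - ((-1176 + Y(4, 19)) + 1319) = 4465 - ((-1176 + (2 + 4*19²)) + 1319) = 4465 - ((-1176 + (2 + 4*361)) + 1319) = 4465 - ((-1176 + (2 + 1444)) + 1319) = 4465 - ((-1176 + 1446) + 1319) = 4465 - (270 + 1319) = 4465 - 1*1589 = 4465 - 1589 = 2876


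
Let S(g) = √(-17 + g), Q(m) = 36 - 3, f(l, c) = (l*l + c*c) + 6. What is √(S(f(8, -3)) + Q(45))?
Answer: √(33 + √62) ≈ 6.3933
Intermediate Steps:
f(l, c) = 6 + c² + l² (f(l, c) = (l² + c²) + 6 = (c² + l²) + 6 = 6 + c² + l²)
Q(m) = 33
√(S(f(8, -3)) + Q(45)) = √(√(-17 + (6 + (-3)² + 8²)) + 33) = √(√(-17 + (6 + 9 + 64)) + 33) = √(√(-17 + 79) + 33) = √(√62 + 33) = √(33 + √62)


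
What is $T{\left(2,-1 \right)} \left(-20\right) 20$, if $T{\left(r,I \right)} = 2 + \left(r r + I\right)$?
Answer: $-2000$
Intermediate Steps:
$T{\left(r,I \right)} = 2 + I + r^{2}$ ($T{\left(r,I \right)} = 2 + \left(r^{2} + I\right) = 2 + \left(I + r^{2}\right) = 2 + I + r^{2}$)
$T{\left(2,-1 \right)} \left(-20\right) 20 = \left(2 - 1 + 2^{2}\right) \left(-20\right) 20 = \left(2 - 1 + 4\right) \left(-20\right) 20 = 5 \left(-20\right) 20 = \left(-100\right) 20 = -2000$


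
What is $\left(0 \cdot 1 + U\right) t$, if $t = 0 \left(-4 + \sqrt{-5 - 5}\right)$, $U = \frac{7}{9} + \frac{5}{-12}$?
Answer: $0$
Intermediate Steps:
$U = \frac{13}{36}$ ($U = 7 \cdot \frac{1}{9} + 5 \left(- \frac{1}{12}\right) = \frac{7}{9} - \frac{5}{12} = \frac{13}{36} \approx 0.36111$)
$t = 0$ ($t = 0 \left(-4 + \sqrt{-10}\right) = 0 \left(-4 + i \sqrt{10}\right) = 0$)
$\left(0 \cdot 1 + U\right) t = \left(0 \cdot 1 + \frac{13}{36}\right) 0 = \left(0 + \frac{13}{36}\right) 0 = \frac{13}{36} \cdot 0 = 0$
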